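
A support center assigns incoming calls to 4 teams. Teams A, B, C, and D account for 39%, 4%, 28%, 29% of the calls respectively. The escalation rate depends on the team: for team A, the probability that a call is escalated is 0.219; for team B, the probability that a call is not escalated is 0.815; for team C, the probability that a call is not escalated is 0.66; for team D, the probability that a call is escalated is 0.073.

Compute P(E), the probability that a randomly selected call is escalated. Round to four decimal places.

P(E|B) = 1 − 0.815 = 0.185.
P(E|C) = 1 − 0.66 = 0.34.
By the law of total probability,
P(E) = P(E|A)·P(A) + P(E|B)·P(B) + P(E|C)·P(C) + P(E|D)·P(D)
      = 0.219·0.39 + 0.185·0.04 + 0.34·0.28 + 0.073·0.29
      = 0.08541 + 0.0074 + 0.0952 + 0.02117 = 0.20918

P(E) ≈ 0.2092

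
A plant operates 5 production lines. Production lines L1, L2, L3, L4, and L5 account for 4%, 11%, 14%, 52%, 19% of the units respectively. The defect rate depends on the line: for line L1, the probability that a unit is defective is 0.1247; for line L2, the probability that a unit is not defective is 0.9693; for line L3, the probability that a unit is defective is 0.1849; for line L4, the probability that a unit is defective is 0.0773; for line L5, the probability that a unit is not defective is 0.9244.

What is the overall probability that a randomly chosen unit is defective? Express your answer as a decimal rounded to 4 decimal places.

P(D|L2) = 1 − 0.9693 = 0.0307.
P(D|L5) = 1 − 0.9244 = 0.0756.
P(D) = P(D|L1)·P(L1) + P(D|L2)·P(L2) + P(D|L3)·P(L3) + P(D|L4)·P(L4) + P(D|L5)·P(L5)
      = 0.1247·0.04 + 0.0307·0.11 + 0.1849·0.14 + 0.0773·0.52 + 0.0756·0.19
      = 0.004988 + 0.003377 + 0.025886 + 0.040196 + 0.014364 = 0.088811

0.0888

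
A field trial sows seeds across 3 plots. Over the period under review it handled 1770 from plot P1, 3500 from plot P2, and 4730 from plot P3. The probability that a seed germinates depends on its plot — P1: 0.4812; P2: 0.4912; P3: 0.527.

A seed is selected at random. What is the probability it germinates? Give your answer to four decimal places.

Total: 1770 + 3500 + 4730 = 10000.
P(P1) = 1770/10000 = 0.177. P(P2) = 3500/10000 = 0.35. P(P3) = 4730/10000 = 0.473.
Summing over the partition,
P(G) = P(G|P1)·P(P1) + P(G|P2)·P(P2) + P(G|P3)·P(P3)
      = 0.4812·0.177 + 0.4912·0.35 + 0.527·0.473
      = 0.0851724 + 0.17192 + 0.249271 = 0.5063634

0.5064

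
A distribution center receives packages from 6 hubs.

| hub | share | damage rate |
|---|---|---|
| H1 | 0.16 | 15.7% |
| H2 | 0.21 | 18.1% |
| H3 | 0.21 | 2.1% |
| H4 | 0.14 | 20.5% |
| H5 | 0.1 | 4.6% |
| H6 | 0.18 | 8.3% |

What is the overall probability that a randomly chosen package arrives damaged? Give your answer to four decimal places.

P(D) = P(D|H1)·P(H1) + P(D|H2)·P(H2) + P(D|H3)·P(H3) + P(D|H4)·P(H4) + P(D|H5)·P(H5) + P(D|H6)·P(H6)
      = 0.157·0.16 + 0.181·0.21 + 0.021·0.21 + 0.205·0.14 + 0.046·0.1 + 0.083·0.18
      = 0.02512 + 0.03801 + 0.00441 + 0.0287 + 0.0046 + 0.01494 = 0.11578

0.1158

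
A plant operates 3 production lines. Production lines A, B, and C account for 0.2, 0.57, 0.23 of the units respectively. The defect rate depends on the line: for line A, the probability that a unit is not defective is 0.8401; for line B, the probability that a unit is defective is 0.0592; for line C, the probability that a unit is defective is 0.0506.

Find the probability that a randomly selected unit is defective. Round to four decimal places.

P(D|A) = 1 − 0.8401 = 0.1599.
P(D) = P(D|A)·P(A) + P(D|B)·P(B) + P(D|C)·P(C)
      = 0.1599·0.2 + 0.0592·0.57 + 0.0506·0.23
      = 0.03198 + 0.033744 + 0.011638 = 0.077362

0.0774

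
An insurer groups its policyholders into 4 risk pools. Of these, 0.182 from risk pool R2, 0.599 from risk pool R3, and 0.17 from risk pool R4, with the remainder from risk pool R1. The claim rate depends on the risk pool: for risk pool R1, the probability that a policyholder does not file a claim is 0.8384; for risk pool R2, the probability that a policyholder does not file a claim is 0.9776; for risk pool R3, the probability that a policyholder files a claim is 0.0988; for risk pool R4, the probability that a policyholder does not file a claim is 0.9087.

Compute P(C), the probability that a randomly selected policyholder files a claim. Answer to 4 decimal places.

P(C) ≈ 0.0867

P(R1) = 1 − (0.182 + 0.599 + 0.17) = 0.049.
P(C|R1) = 1 − 0.8384 = 0.1616.
P(C|R2) = 1 − 0.9776 = 0.0224.
P(C|R4) = 1 − 0.9087 = 0.0913.
P(C) = P(C|R1)·P(R1) + P(C|R2)·P(R2) + P(C|R3)·P(R3) + P(C|R4)·P(R4)
      = 0.1616·0.049 + 0.0224·0.182 + 0.0988·0.599 + 0.0913·0.17
      = 0.0079184 + 0.0040768 + 0.0591812 + 0.015521 = 0.0866974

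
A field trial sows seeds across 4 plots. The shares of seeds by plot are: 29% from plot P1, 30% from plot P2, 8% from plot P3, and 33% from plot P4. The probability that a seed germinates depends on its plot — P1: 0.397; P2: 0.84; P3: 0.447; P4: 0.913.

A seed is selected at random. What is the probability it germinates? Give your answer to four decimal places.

0.7042

P(G) = P(G|P1)·P(P1) + P(G|P2)·P(P2) + P(G|P3)·P(P3) + P(G|P4)·P(P4)
      = 0.397·0.29 + 0.84·0.3 + 0.447·0.08 + 0.913·0.33
      = 0.11513 + 0.252 + 0.03576 + 0.30129 = 0.70418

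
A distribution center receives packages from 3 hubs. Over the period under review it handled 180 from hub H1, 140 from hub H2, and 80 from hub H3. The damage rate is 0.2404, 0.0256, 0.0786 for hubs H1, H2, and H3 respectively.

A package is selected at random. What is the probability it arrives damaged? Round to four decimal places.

0.1329

Total: 180 + 140 + 80 = 400.
P(H1) = 180/400 = 0.45. P(H2) = 140/400 = 0.35. P(H3) = 80/400 = 0.2.
P(D) = P(D|H1)·P(H1) + P(D|H2)·P(H2) + P(D|H3)·P(H3)
      = 0.2404·0.45 + 0.0256·0.35 + 0.0786·0.2
      = 0.10818 + 0.00896 + 0.01572 = 0.13286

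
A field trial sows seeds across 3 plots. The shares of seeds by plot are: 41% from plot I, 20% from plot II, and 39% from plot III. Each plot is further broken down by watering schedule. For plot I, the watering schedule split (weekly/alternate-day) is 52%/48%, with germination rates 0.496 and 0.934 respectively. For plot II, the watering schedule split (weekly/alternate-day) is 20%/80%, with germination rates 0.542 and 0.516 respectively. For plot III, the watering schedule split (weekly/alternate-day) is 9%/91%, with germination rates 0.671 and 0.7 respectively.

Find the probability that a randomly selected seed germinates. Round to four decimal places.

P(G|I) = 0.52·0.496 + 0.48·0.934 = 0.25792 + 0.44832 = 0.70624
P(G|II) = 0.2·0.542 + 0.8·0.516 = 0.1084 + 0.4128 = 0.5212
P(G|III) = 0.09·0.671 + 0.91·0.7 = 0.06039 + 0.637 = 0.69739
Then overall,
P(G) = 0.41·0.70624 + 0.2·0.5212 + 0.39·0.69739
      = 0.2895584 + 0.10424 + 0.2719821 = 0.6657805

P(G) ≈ 0.6658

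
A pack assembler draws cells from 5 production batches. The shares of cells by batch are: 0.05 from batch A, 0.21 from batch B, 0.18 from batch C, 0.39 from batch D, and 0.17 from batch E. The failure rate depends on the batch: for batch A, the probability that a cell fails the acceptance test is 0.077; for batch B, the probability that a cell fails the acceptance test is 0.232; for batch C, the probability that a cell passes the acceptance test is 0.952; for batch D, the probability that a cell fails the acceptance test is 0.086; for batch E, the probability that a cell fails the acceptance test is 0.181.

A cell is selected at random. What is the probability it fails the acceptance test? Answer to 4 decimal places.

P(F|C) = 1 − 0.952 = 0.048.
Using total probability over the partition,
P(F) = P(F|A)·P(A) + P(F|B)·P(B) + P(F|C)·P(C) + P(F|D)·P(D) + P(F|E)·P(E)
      = 0.077·0.05 + 0.232·0.21 + 0.048·0.18 + 0.086·0.39 + 0.181·0.17
      = 0.00385 + 0.04872 + 0.00864 + 0.03354 + 0.03077 = 0.12552

0.1255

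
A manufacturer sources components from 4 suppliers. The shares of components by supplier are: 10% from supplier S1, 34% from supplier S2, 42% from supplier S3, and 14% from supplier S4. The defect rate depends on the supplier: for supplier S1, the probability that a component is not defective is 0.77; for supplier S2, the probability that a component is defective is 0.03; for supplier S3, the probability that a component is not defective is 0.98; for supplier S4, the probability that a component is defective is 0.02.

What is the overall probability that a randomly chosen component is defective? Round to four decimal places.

P(D) ≈ 0.0444

P(D|S1) = 1 − 0.77 = 0.23.
P(D|S3) = 1 − 0.98 = 0.02.
By the law of total probability,
P(D) = P(D|S1)·P(S1) + P(D|S2)·P(S2) + P(D|S3)·P(S3) + P(D|S4)·P(S4)
      = 0.23·0.1 + 0.03·0.34 + 0.02·0.42 + 0.02·0.14
      = 0.023 + 0.0102 + 0.0084 + 0.0028 = 0.0444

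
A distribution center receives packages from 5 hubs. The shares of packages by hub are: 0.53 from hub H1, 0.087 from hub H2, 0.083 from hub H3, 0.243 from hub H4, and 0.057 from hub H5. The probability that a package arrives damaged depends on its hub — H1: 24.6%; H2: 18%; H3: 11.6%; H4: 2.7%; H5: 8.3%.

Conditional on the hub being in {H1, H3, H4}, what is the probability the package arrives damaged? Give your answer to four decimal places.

Let S = {H1, H3, H4}.
P(S) = 0.53 + 0.083 + 0.243 = 0.856.
P(D ∩ S) = 0.246·0.53 + 0.116·0.083 + 0.027·0.243 = 0.13038 + 0.009628 + 0.006561 = 0.146569.
P(D | S) = 0.146569 / 0.856 = 0.171225…

0.1712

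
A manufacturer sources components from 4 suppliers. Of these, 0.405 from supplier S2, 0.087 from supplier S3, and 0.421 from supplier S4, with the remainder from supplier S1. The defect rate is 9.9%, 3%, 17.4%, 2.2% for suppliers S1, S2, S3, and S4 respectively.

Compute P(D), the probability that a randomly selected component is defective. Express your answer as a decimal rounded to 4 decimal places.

P(S1) = 1 − (0.405 + 0.087 + 0.421) = 0.087.
P(D) = P(D|S1)·P(S1) + P(D|S2)·P(S2) + P(D|S3)·P(S3) + P(D|S4)·P(S4)
      = 0.099·0.087 + 0.03·0.405 + 0.174·0.087 + 0.022·0.421
      = 0.008613 + 0.01215 + 0.015138 + 0.009262 = 0.045163

P(D) ≈ 0.0452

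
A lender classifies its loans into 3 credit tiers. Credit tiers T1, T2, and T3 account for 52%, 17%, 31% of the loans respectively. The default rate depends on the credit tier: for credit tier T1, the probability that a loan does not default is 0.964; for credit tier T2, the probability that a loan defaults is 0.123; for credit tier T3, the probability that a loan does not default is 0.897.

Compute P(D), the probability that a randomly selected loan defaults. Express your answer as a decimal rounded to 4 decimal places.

P(D|T1) = 1 − 0.964 = 0.036.
P(D|T3) = 1 − 0.897 = 0.103.
Summing over the partition,
P(D) = P(D|T1)·P(T1) + P(D|T2)·P(T2) + P(D|T3)·P(T3)
      = 0.036·0.52 + 0.123·0.17 + 0.103·0.31
      = 0.01872 + 0.02091 + 0.03193 = 0.07156

0.0716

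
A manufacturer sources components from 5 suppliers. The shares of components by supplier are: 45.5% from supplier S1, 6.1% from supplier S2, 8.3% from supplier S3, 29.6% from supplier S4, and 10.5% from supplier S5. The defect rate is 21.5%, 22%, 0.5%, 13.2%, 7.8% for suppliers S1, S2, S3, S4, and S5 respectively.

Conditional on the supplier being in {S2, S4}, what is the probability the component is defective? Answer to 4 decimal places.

Let S = {S2, S4}.
P(S) = 0.061 + 0.296 = 0.357.
P(D ∩ S) = 0.22·0.061 + 0.132·0.296 = 0.01342 + 0.039072 = 0.052492.
P(D | S) = 0.052492 / 0.357 = 0.147036…

0.1470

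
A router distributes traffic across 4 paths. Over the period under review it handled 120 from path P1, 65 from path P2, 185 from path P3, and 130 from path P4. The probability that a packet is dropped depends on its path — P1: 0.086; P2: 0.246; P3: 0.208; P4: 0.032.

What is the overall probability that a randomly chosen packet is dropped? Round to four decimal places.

0.1379

Total: 120 + 65 + 185 + 130 = 500.
P(P1) = 120/500 = 0.24. P(P2) = 65/500 = 0.13. P(P3) = 185/500 = 0.37. P(P4) = 130/500 = 0.26.
Summing over the partition,
P(L) = P(L|P1)·P(P1) + P(L|P2)·P(P2) + P(L|P3)·P(P3) + P(L|P4)·P(P4)
      = 0.086·0.24 + 0.246·0.13 + 0.208·0.37 + 0.032·0.26
      = 0.02064 + 0.03198 + 0.07696 + 0.00832 = 0.1379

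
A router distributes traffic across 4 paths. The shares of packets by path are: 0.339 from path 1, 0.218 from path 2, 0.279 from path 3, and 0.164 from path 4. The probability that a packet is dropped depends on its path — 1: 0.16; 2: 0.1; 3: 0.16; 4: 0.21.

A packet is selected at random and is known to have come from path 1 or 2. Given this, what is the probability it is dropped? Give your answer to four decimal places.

0.1365

Let S = {1, 2}.
P(S) = 0.339 + 0.218 = 0.557.
P(L ∩ S) = 0.16·0.339 + 0.1·0.218 = 0.05424 + 0.0218 = 0.07604.
P(L | S) = 0.07604 / 0.557 = 0.136517…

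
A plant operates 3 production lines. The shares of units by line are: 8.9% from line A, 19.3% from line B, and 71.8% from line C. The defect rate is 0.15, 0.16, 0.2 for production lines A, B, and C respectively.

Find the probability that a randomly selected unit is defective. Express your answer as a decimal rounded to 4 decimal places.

P(D) ≈ 0.1878

Summing over the partition,
P(D) = P(D|A)·P(A) + P(D|B)·P(B) + P(D|C)·P(C)
      = 0.15·0.089 + 0.16·0.193 + 0.2·0.718
      = 0.01335 + 0.03088 + 0.1436 = 0.18783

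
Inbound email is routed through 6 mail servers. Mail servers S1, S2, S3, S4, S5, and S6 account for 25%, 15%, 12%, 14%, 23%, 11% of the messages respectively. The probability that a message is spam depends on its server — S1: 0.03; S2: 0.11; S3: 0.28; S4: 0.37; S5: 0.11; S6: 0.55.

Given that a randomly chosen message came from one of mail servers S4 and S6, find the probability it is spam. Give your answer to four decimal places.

Let J = {S4, S6}.
P(J) = 0.14 + 0.11 = 0.25.
P(S ∩ J) = 0.37·0.14 + 0.55·0.11 = 0.0518 + 0.0605 = 0.1123.
P(S | J) = 0.1123 / 0.25 = 0.449200…

P(S|J) ≈ 0.4492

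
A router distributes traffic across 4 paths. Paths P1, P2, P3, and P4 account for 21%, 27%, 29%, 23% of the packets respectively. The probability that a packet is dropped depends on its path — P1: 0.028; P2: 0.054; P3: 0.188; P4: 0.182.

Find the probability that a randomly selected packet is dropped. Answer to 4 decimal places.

P(L) = P(L|P1)·P(P1) + P(L|P2)·P(P2) + P(L|P3)·P(P3) + P(L|P4)·P(P4)
      = 0.028·0.21 + 0.054·0.27 + 0.188·0.29 + 0.182·0.23
      = 0.00588 + 0.01458 + 0.05452 + 0.04186 = 0.11684

P(L) ≈ 0.1168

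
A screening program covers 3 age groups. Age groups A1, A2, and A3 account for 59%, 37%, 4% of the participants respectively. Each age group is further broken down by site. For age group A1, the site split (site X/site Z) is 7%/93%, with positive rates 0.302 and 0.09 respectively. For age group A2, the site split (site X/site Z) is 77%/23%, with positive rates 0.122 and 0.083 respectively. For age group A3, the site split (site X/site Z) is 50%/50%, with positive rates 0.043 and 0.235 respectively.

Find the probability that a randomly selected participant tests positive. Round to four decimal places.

P(T|A1) = 0.07·0.302 + 0.93·0.09 = 0.02114 + 0.0837 = 0.10484
P(T|A2) = 0.77·0.122 + 0.23·0.083 = 0.09394 + 0.01909 = 0.11303
P(T|A3) = 0.5·0.043 + 0.5·0.235 = 0.0215 + 0.1175 = 0.139
Then overall,
P(T) = 0.59·0.10484 + 0.37·0.11303 + 0.04·0.139
      = 0.0618556 + 0.0418211 + 0.00556 = 0.1092367

P(T) ≈ 0.1092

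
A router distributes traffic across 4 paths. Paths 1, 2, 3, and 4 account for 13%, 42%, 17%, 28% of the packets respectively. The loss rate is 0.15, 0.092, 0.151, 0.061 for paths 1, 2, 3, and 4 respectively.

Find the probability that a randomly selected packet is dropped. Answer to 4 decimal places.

P(L) = P(L|1)·P(1) + P(L|2)·P(2) + P(L|3)·P(3) + P(L|4)·P(4)
      = 0.15·0.13 + 0.092·0.42 + 0.151·0.17 + 0.061·0.28
      = 0.0195 + 0.03864 + 0.02567 + 0.01708 = 0.10089

0.1009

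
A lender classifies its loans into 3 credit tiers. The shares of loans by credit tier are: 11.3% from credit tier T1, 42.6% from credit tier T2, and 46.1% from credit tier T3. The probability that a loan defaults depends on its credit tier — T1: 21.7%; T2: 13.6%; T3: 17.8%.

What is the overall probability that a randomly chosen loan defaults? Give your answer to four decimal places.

P(D) = P(D|T1)·P(T1) + P(D|T2)·P(T2) + P(D|T3)·P(T3)
      = 0.217·0.113 + 0.136·0.426 + 0.178·0.461
      = 0.024521 + 0.057936 + 0.082058 = 0.164515

0.1645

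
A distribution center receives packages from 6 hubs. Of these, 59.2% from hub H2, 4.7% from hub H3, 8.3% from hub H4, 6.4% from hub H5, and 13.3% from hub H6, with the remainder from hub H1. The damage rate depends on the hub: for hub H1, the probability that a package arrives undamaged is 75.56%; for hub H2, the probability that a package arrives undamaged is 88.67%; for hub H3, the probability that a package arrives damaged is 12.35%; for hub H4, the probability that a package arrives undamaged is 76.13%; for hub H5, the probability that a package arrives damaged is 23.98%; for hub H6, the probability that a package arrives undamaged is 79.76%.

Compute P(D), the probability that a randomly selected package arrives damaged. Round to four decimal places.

P(H1) = 1 − (0.592 + 0.047 + 0.083 + 0.064 + 0.133) = 0.081.
P(D|H1) = 1 − 0.7556 = 0.2444.
P(D|H2) = 1 − 0.8867 = 0.1133.
P(D|H4) = 1 − 0.7613 = 0.2387.
P(D|H6) = 1 − 0.7976 = 0.2024.
P(D) = P(D|H1)·P(H1) + P(D|H2)·P(H2) + P(D|H3)·P(H3) + P(D|H4)·P(H4) + P(D|H5)·P(H5) + P(D|H6)·P(H6)
      = 0.2444·0.081 + 0.1133·0.592 + 0.1235·0.047 + 0.2387·0.083 + 0.2398·0.064 + 0.2024·0.133
      = 0.0197964 + 0.0670736 + 0.0058045 + 0.0198121 + 0.0153472 + 0.0269192 = 0.154753

0.1548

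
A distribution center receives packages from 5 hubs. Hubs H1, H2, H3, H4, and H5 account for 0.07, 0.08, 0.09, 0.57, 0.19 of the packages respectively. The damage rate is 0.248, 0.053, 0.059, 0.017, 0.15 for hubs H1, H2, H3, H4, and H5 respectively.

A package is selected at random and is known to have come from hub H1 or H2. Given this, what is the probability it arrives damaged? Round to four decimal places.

Let S = {H1, H2}.
P(S) = 0.07 + 0.08 = 0.15.
P(D ∩ S) = 0.248·0.07 + 0.053·0.08 = 0.01736 + 0.00424 = 0.0216.
P(D | S) = 0.0216 / 0.15 = 0.144000…

P(D|S) ≈ 0.1440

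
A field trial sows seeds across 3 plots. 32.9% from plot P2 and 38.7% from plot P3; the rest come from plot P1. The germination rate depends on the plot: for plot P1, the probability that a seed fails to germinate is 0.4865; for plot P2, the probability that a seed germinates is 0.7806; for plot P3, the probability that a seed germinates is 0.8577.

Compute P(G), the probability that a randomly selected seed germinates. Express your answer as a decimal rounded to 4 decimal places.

P(P1) = 1 − (0.329 + 0.387) = 0.284.
P(G|P1) = 1 − 0.4865 = 0.5135.
P(G) = P(G|P1)·P(P1) + P(G|P2)·P(P2) + P(G|P3)·P(P3)
      = 0.5135·0.284 + 0.7806·0.329 + 0.8577·0.387
      = 0.145834 + 0.2568174 + 0.3319299 = 0.7345813

P(G) ≈ 0.7346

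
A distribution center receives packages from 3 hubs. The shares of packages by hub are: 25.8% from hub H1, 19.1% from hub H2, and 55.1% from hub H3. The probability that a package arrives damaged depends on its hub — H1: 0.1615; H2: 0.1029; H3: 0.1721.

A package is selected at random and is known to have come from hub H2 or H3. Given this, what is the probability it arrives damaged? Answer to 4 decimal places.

Let S = {H2, H3}.
P(S) = 0.191 + 0.551 = 0.742.
P(D ∩ S) = 0.1029·0.191 + 0.1721·0.551 = 0.0196539 + 0.0948271 = 0.114481.
P(D | S) = 0.114481 / 0.742 = 0.154287…

P(D|S) ≈ 0.1543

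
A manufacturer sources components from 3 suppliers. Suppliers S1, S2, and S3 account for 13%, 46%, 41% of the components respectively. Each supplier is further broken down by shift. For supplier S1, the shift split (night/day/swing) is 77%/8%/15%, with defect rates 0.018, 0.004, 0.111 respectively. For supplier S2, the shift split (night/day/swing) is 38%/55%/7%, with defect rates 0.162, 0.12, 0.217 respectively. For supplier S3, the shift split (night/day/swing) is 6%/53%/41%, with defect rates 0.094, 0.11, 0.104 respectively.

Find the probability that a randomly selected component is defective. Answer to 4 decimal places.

P(D|S1) = 0.77·0.018 + 0.08·0.004 + 0.15·0.111 = 0.01386 + 0.00032 + 0.01665 = 0.03083
P(D|S2) = 0.38·0.162 + 0.55·0.12 + 0.07·0.217 = 0.06156 + 0.066 + 0.01519 = 0.14275
P(D|S3) = 0.06·0.094 + 0.53·0.11 + 0.41·0.104 = 0.00564 + 0.0583 + 0.04264 = 0.10658
By total probability over the outer partition,
P(D) = 0.13·0.03083 + 0.46·0.14275 + 0.41·0.10658
      = 0.0040079 + 0.065665 + 0.0436978 = 0.1133707

P(D) ≈ 0.1134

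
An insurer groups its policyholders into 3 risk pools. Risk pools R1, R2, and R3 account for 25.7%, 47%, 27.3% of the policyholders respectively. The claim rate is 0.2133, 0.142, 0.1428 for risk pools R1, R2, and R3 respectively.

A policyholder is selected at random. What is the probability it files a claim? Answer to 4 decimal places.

P(C) = P(C|R1)·P(R1) + P(C|R2)·P(R2) + P(C|R3)·P(R3)
      = 0.2133·0.257 + 0.142·0.47 + 0.1428·0.273
      = 0.0548181 + 0.06674 + 0.0389844 = 0.1605425

P(C) ≈ 0.1605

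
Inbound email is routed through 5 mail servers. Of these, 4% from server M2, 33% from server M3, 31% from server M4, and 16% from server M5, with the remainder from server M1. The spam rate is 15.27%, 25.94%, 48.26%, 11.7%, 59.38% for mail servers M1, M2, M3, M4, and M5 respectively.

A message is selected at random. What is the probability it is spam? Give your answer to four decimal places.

0.3253

P(M1) = 1 − (0.04 + 0.33 + 0.31 + 0.16) = 0.16.
P(S) = P(S|M1)·P(M1) + P(S|M2)·P(M2) + P(S|M3)·P(M3) + P(S|M4)·P(M4) + P(S|M5)·P(M5)
      = 0.1527·0.16 + 0.2594·0.04 + 0.4826·0.33 + 0.117·0.31 + 0.5938·0.16
      = 0.024432 + 0.010376 + 0.159258 + 0.03627 + 0.095008 = 0.325344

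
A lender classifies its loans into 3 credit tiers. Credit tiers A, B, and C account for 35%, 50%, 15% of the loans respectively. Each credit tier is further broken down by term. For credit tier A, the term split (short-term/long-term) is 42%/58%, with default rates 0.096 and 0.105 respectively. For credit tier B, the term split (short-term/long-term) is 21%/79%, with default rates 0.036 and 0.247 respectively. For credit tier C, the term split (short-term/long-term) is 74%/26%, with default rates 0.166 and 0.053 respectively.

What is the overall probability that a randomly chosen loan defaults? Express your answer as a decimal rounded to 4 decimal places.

P(D) ≈ 0.1573

P(D|A) = 0.42·0.096 + 0.58·0.105 = 0.04032 + 0.0609 = 0.10122
P(D|B) = 0.21·0.036 + 0.79·0.247 = 0.00756 + 0.19513 = 0.20269
P(D|C) = 0.74·0.166 + 0.26·0.053 = 0.12284 + 0.01378 = 0.13662
Then overall,
P(D) = 0.35·0.10122 + 0.5·0.20269 + 0.15·0.13662
      = 0.035427 + 0.101345 + 0.020493 = 0.157265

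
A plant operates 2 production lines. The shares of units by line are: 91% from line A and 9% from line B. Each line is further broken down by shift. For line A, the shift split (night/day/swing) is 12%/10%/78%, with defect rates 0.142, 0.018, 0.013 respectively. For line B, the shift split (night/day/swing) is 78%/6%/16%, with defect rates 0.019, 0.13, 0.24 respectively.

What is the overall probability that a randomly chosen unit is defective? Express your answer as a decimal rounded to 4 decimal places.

P(D|A) = 0.12·0.142 + 0.1·0.018 + 0.78·0.013 = 0.01704 + 0.0018 + 0.01014 = 0.02898
P(D|B) = 0.78·0.019 + 0.06·0.13 + 0.16·0.24 = 0.01482 + 0.0078 + 0.0384 = 0.06102
Then overall,
P(D) = 0.91·0.02898 + 0.09·0.06102
      = 0.0263718 + 0.0054918 = 0.0318636

P(D) ≈ 0.0319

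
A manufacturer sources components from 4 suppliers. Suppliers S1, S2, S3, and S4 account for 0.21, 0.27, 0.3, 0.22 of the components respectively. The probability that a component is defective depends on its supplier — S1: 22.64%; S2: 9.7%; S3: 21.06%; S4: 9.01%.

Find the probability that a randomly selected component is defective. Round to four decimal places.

0.1567

By the law of total probability,
P(D) = P(D|S1)·P(S1) + P(D|S2)·P(S2) + P(D|S3)·P(S3) + P(D|S4)·P(S4)
      = 0.2264·0.21 + 0.097·0.27 + 0.2106·0.3 + 0.0901·0.22
      = 0.047544 + 0.02619 + 0.06318 + 0.019822 = 0.156736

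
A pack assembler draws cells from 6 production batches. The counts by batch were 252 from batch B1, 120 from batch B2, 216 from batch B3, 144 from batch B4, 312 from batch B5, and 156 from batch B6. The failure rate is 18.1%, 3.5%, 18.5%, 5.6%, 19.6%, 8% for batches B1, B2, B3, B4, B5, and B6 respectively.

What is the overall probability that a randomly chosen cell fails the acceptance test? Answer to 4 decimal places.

Total: 252 + 120 + 216 + 144 + 312 + 156 = 1200.
P(B1) = 252/1200 = 0.21. P(B2) = 120/1200 = 0.1. P(B3) = 216/1200 = 0.18. P(B4) = 144/1200 = 0.12. P(B5) = 312/1200 = 0.26. P(B6) = 156/1200 = 0.13.
P(F) = P(F|B1)·P(B1) + P(F|B2)·P(B2) + P(F|B3)·P(B3) + P(F|B4)·P(B4) + P(F|B5)·P(B5) + P(F|B6)·P(B6)
      = 0.181·0.21 + 0.035·0.1 + 0.185·0.18 + 0.056·0.12 + 0.196·0.26 + 0.08·0.13
      = 0.03801 + 0.0035 + 0.0333 + 0.00672 + 0.05096 + 0.0104 = 0.14289

P(F) ≈ 0.1429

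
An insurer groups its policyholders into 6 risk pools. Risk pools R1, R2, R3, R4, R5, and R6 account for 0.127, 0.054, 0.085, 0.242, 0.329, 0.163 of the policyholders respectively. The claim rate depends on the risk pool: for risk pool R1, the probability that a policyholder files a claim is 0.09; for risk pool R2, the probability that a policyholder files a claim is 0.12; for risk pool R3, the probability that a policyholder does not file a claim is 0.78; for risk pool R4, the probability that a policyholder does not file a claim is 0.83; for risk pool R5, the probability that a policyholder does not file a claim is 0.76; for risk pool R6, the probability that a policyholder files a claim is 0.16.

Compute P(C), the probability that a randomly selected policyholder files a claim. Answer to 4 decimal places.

0.1828

P(C|R3) = 1 − 0.78 = 0.22.
P(C|R4) = 1 − 0.83 = 0.17.
P(C|R5) = 1 − 0.76 = 0.24.
Using total probability over the partition,
P(C) = P(C|R1)·P(R1) + P(C|R2)·P(R2) + P(C|R3)·P(R3) + P(C|R4)·P(R4) + P(C|R5)·P(R5) + P(C|R6)·P(R6)
      = 0.09·0.127 + 0.12·0.054 + 0.22·0.085 + 0.17·0.242 + 0.24·0.329 + 0.16·0.163
      = 0.01143 + 0.00648 + 0.0187 + 0.04114 + 0.07896 + 0.02608 = 0.18279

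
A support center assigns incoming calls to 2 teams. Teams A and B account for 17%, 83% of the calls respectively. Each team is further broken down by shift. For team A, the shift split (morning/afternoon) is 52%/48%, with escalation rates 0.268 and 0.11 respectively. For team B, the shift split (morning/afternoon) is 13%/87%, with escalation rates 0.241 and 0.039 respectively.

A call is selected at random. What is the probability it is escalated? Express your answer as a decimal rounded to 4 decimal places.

0.0868

P(E|A) = 0.52·0.268 + 0.48·0.11 = 0.13936 + 0.0528 = 0.19216
P(E|B) = 0.13·0.241 + 0.87·0.039 = 0.03133 + 0.03393 = 0.06526
Then overall,
P(E) = 0.17·0.19216 + 0.83·0.06526
      = 0.0326672 + 0.0541658 = 0.086833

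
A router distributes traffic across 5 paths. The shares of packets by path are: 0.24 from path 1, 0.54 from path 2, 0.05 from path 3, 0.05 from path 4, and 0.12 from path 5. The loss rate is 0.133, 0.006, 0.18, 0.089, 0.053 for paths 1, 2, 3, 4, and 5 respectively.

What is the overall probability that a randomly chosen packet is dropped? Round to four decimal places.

P(L) ≈ 0.0550

P(L) = P(L|1)·P(1) + P(L|2)·P(2) + P(L|3)·P(3) + P(L|4)·P(4) + P(L|5)·P(5)
      = 0.133·0.24 + 0.006·0.54 + 0.18·0.05 + 0.089·0.05 + 0.053·0.12
      = 0.03192 + 0.00324 + 0.009 + 0.00445 + 0.00636 = 0.05497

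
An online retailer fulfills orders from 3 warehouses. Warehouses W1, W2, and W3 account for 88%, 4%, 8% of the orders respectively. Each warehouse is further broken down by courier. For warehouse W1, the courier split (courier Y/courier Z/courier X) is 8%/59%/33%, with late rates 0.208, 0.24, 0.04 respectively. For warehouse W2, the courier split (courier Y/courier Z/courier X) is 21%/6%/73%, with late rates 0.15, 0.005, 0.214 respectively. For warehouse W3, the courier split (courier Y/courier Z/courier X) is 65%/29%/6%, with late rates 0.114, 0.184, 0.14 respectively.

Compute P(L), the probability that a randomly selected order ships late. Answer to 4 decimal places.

P(L) ≈ 0.1693

P(L|W1) = 0.08·0.208 + 0.59·0.24 + 0.33·0.04 = 0.01664 + 0.1416 + 0.0132 = 0.17144
P(L|W2) = 0.21·0.15 + 0.06·0.005 + 0.73·0.214 = 0.0315 + 0.0003 + 0.15622 = 0.18802
P(L|W3) = 0.65·0.114 + 0.29·0.184 + 0.06·0.14 = 0.0741 + 0.05336 + 0.0084 = 0.13586
By total probability over the outer partition,
P(L) = 0.88·0.17144 + 0.04·0.18802 + 0.08·0.13586
      = 0.1508672 + 0.0075208 + 0.0108688 = 0.1692568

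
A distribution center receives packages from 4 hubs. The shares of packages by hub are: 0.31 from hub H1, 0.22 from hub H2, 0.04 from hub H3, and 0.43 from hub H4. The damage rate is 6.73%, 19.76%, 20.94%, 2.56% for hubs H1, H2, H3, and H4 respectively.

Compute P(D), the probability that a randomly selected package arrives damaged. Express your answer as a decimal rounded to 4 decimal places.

Using total probability over the partition,
P(D) = P(D|H1)·P(H1) + P(D|H2)·P(H2) + P(D|H3)·P(H3) + P(D|H4)·P(H4)
      = 0.0673·0.31 + 0.1976·0.22 + 0.2094·0.04 + 0.0256·0.43
      = 0.020863 + 0.043472 + 0.008376 + 0.011008 = 0.083719

0.0837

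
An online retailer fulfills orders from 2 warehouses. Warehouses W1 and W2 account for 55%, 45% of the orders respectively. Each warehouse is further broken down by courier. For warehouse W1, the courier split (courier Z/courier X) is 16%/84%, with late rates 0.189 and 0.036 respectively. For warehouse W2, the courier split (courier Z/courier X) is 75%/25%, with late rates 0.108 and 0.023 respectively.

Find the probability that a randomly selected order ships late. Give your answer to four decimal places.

0.0723

P(L|W1) = 0.16·0.189 + 0.84·0.036 = 0.03024 + 0.03024 = 0.06048
P(L|W2) = 0.75·0.108 + 0.25·0.023 = 0.081 + 0.00575 = 0.08675
Then overall,
P(L) = 0.55·0.06048 + 0.45·0.08675
      = 0.033264 + 0.0390375 = 0.0723015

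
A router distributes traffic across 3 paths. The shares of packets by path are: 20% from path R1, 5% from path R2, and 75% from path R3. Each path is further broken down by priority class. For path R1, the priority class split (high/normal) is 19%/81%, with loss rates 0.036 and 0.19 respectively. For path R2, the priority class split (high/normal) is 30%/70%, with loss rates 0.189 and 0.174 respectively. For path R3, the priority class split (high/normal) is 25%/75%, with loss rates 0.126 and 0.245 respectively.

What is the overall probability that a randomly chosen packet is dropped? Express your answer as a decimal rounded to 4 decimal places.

0.2025

P(L|R1) = 0.19·0.036 + 0.81·0.19 = 0.00684 + 0.1539 = 0.16074
P(L|R2) = 0.3·0.189 + 0.7·0.174 = 0.0567 + 0.1218 = 0.1785
P(L|R3) = 0.25·0.126 + 0.75·0.245 = 0.0315 + 0.18375 = 0.21525
By total probability over the outer partition,
P(L) = 0.2·0.16074 + 0.05·0.1785 + 0.75·0.21525
      = 0.032148 + 0.008925 + 0.1614375 = 0.2025105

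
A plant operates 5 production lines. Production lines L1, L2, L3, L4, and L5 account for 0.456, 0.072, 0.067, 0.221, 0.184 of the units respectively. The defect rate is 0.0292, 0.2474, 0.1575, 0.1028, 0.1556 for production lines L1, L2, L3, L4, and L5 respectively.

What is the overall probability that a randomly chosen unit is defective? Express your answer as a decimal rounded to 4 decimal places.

P(D) ≈ 0.0930

Using total probability over the partition,
P(D) = P(D|L1)·P(L1) + P(D|L2)·P(L2) + P(D|L3)·P(L3) + P(D|L4)·P(L4) + P(D|L5)·P(L5)
      = 0.0292·0.456 + 0.2474·0.072 + 0.1575·0.067 + 0.1028·0.221 + 0.1556·0.184
      = 0.0133152 + 0.0178128 + 0.0105525 + 0.0227188 + 0.0286304 = 0.0930297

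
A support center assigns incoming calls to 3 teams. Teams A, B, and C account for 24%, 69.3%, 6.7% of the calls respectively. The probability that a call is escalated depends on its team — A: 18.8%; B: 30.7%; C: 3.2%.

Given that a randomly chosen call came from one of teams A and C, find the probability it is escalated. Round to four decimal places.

0.1540

Let S = {A, C}.
P(S) = 0.24 + 0.067 = 0.307.
P(E ∩ S) = 0.188·0.24 + 0.032·0.067 = 0.04512 + 0.002144 = 0.047264.
P(E | S) = 0.047264 / 0.307 = 0.153954…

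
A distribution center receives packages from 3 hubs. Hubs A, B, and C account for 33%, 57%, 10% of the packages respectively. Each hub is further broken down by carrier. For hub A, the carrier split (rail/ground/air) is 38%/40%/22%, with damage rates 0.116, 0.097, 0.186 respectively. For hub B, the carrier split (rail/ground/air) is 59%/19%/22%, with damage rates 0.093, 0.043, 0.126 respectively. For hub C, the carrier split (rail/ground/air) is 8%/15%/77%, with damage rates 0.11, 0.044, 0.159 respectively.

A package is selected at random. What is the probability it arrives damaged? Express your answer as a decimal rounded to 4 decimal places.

P(D) ≈ 0.1064

P(D|A) = 0.38·0.116 + 0.4·0.097 + 0.22·0.186 = 0.04408 + 0.0388 + 0.04092 = 0.1238
P(D|B) = 0.59·0.093 + 0.19·0.043 + 0.22·0.126 = 0.05487 + 0.00817 + 0.02772 = 0.09076
P(D|C) = 0.08·0.11 + 0.15·0.044 + 0.77·0.159 = 0.0088 + 0.0066 + 0.12243 = 0.13783
Then overall,
P(D) = 0.33·0.1238 + 0.57·0.09076 + 0.1·0.13783
      = 0.040854 + 0.0517332 + 0.013783 = 0.1063702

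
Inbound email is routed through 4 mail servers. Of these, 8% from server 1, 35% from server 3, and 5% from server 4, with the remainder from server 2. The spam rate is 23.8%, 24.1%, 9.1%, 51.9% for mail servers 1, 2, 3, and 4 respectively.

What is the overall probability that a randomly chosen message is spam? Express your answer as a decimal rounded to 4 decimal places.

0.2022

P(2) = 1 − (0.08 + 0.35 + 0.05) = 0.52.
By the law of total probability,
P(S) = P(S|1)·P(1) + P(S|2)·P(2) + P(S|3)·P(3) + P(S|4)·P(4)
      = 0.238·0.08 + 0.241·0.52 + 0.091·0.35 + 0.519·0.05
      = 0.01904 + 0.12532 + 0.03185 + 0.02595 = 0.20216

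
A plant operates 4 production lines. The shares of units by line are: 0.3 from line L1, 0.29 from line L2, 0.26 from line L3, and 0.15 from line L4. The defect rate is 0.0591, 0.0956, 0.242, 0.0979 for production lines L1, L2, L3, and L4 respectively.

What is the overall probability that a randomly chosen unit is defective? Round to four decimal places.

By the law of total probability,
P(D) = P(D|L1)·P(L1) + P(D|L2)·P(L2) + P(D|L3)·P(L3) + P(D|L4)·P(L4)
      = 0.0591·0.3 + 0.0956·0.29 + 0.242·0.26 + 0.0979·0.15
      = 0.01773 + 0.027724 + 0.06292 + 0.014685 = 0.123059

P(D) ≈ 0.1231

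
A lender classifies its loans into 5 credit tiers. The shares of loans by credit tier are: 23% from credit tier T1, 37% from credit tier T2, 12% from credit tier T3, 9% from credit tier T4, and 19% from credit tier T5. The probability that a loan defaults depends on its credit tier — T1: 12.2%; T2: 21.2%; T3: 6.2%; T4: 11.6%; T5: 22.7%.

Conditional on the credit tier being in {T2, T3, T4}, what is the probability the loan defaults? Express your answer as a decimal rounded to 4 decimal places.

Let S = {T2, T3, T4}.
P(S) = 0.37 + 0.12 + 0.09 = 0.58.
P(D ∩ S) = 0.212·0.37 + 0.062·0.12 + 0.116·0.09 = 0.07844 + 0.00744 + 0.01044 = 0.09632.
P(D | S) = 0.09632 / 0.58 = 0.166069…

P(D|S) ≈ 0.1661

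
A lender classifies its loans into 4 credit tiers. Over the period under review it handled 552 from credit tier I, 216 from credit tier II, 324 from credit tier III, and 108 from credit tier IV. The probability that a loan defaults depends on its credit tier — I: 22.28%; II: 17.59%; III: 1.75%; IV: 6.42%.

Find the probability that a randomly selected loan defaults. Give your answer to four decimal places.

Total: 552 + 216 + 324 + 108 = 1200.
P(I) = 552/1200 = 0.46. P(II) = 216/1200 = 0.18. P(III) = 324/1200 = 0.27. P(IV) = 108/1200 = 0.09.
P(D) = P(D|I)·P(I) + P(D|II)·P(II) + P(D|III)·P(III) + P(D|IV)·P(IV)
      = 0.2228·0.46 + 0.1759·0.18 + 0.0175·0.27 + 0.0642·0.09
      = 0.102488 + 0.031662 + 0.004725 + 0.005778 = 0.144653

0.1447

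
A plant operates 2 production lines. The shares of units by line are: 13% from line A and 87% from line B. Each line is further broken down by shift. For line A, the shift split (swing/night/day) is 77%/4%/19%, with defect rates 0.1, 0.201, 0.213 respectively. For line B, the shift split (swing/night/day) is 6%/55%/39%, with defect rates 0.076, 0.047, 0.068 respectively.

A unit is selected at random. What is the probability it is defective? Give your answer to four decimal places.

P(D|A) = 0.77·0.1 + 0.04·0.201 + 0.19·0.213 = 0.077 + 0.00804 + 0.04047 = 0.12551
P(D|B) = 0.06·0.076 + 0.55·0.047 + 0.39·0.068 = 0.00456 + 0.02585 + 0.02652 = 0.05693
Then overall,
P(D) = 0.13·0.12551 + 0.87·0.05693
      = 0.0163163 + 0.0495291 = 0.0658454

P(D) ≈ 0.0658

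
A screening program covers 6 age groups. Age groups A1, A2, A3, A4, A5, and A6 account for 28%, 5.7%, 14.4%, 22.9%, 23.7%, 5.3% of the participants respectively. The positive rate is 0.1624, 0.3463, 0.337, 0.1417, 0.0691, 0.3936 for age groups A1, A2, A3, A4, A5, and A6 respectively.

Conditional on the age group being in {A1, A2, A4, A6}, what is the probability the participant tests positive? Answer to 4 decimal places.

0.1915

Let S = {A1, A2, A4, A6}.
P(S) = 0.28 + 0.057 + 0.229 + 0.053 = 0.619.
P(T ∩ S) = 0.1624·0.28 + 0.3463·0.057 + 0.1417·0.229 + 0.3936·0.053 = 0.045472 + 0.0197391 + 0.0324493 + 0.0208608 = 0.1185212.
P(T | S) = 0.1185212 / 0.619 = 0.191472…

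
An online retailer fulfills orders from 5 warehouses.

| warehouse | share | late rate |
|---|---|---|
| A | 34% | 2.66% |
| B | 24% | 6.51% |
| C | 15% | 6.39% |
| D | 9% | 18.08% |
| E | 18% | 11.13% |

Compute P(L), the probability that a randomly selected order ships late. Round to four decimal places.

By the law of total probability,
P(L) = P(L|A)·P(A) + P(L|B)·P(B) + P(L|C)·P(C) + P(L|D)·P(D) + P(L|E)·P(E)
      = 0.0266·0.34 + 0.0651·0.24 + 0.0639·0.15 + 0.1808·0.09 + 0.1113·0.18
      = 0.009044 + 0.015624 + 0.009585 + 0.016272 + 0.020034 = 0.070559

P(L) ≈ 0.0706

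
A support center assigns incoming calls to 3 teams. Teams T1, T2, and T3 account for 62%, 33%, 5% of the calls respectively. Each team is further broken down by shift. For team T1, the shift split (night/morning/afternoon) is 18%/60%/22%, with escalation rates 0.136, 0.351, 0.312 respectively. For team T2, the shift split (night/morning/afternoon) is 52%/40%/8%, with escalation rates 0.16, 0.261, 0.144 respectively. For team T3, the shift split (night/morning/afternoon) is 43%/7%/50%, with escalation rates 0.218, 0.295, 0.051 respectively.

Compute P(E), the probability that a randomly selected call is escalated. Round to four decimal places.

P(E|T1) = 0.18·0.136 + 0.6·0.351 + 0.22·0.312 = 0.02448 + 0.2106 + 0.06864 = 0.30372
P(E|T2) = 0.52·0.16 + 0.4·0.261 + 0.08·0.144 = 0.0832 + 0.1044 + 0.01152 = 0.19912
P(E|T3) = 0.43·0.218 + 0.07·0.295 + 0.5·0.051 = 0.09374 + 0.02065 + 0.0255 = 0.13989
By total probability over the outer partition,
P(E) = 0.62·0.30372 + 0.33·0.19912 + 0.05·0.13989
      = 0.1883064 + 0.0657096 + 0.0069945 = 0.2610105

P(E) ≈ 0.2610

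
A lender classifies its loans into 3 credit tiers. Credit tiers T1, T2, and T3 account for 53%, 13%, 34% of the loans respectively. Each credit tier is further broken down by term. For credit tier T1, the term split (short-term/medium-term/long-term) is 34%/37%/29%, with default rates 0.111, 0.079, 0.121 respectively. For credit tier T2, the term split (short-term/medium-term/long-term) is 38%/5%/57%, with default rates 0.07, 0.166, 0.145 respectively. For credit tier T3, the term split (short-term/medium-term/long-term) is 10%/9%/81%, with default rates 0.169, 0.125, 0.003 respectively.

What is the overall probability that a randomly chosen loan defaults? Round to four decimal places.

P(D|T1) = 0.34·0.111 + 0.37·0.079 + 0.29·0.121 = 0.03774 + 0.02923 + 0.03509 = 0.10206
P(D|T2) = 0.38·0.07 + 0.05·0.166 + 0.57·0.145 = 0.0266 + 0.0083 + 0.08265 = 0.11755
P(D|T3) = 0.1·0.169 + 0.09·0.125 + 0.81·0.003 = 0.0169 + 0.01125 + 0.00243 = 0.03058
Then overall,
P(D) = 0.53·0.10206 + 0.13·0.11755 + 0.34·0.03058
      = 0.0540918 + 0.0152815 + 0.0103972 = 0.0797705

0.0798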